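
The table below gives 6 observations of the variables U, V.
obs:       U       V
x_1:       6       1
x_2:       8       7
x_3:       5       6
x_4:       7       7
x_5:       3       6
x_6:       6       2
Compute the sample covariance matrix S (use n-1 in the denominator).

Step 1 — column means:
  mean(U) = (6 + 8 + 5 + 7 + 3 + 6) / 6 = 35/6 = 5.8333
  mean(V) = (1 + 7 + 6 + 7 + 6 + 2) / 6 = 29/6 = 4.8333

Step 2 — sample covariance S[i,j] = (1/(n-1)) · Σ_k (x_{k,i} - mean_i) · (x_{k,j} - mean_j), with n-1 = 5.
  S[U,U] = ((0.1667)·(0.1667) + (2.1667)·(2.1667) + (-0.8333)·(-0.8333) + (1.1667)·(1.1667) + (-2.8333)·(-2.8333) + (0.1667)·(0.1667)) / 5 = 14.8333/5 = 2.9667
  S[U,V] = ((0.1667)·(-3.8333) + (2.1667)·(2.1667) + (-0.8333)·(1.1667) + (1.1667)·(2.1667) + (-2.8333)·(1.1667) + (0.1667)·(-2.8333)) / 5 = 1.8333/5 = 0.3667
  S[V,V] = ((-3.8333)·(-3.8333) + (2.1667)·(2.1667) + (1.1667)·(1.1667) + (2.1667)·(2.1667) + (1.1667)·(1.1667) + (-2.8333)·(-2.8333)) / 5 = 34.8333/5 = 6.9667

S is symmetric (S[j,i] = S[i,j]). Assembling:

S = [[2.9667, 0.3667],
 [0.3667, 6.9667]]


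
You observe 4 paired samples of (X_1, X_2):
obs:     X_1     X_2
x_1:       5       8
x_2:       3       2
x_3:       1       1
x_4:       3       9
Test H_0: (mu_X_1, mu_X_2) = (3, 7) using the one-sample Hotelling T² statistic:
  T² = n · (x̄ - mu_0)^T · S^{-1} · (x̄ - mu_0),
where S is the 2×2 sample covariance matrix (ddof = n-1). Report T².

Step 1 — sample mean vector:
  mean(X_1) = (5 + 3 + 1 + 3) / 4 = 12/4 = 3
  mean(X_2) = (8 + 2 + 1 + 9) / 4 = 20/4 = 5
  x̄ = (3, 5),  deviation x̄ - mu_0 = (3, 5) - (3, 7) = (0, -2).

Step 2 — sample covariance matrix, S[i,j] = (1/(n-1)) · Σ_k (x_{k,i} - mean_i) · (x_{k,j} - mean_j), divisor n-1 = 3:
  S[X_1,X_1] = ((2)·(2) + (0)·(0) + (-2)·(-2) + (0)·(0)) / 3 = 8/3 = 2.6667
  S[X_1,X_2] = ((2)·(3) + (0)·(-3) + (-2)·(-4) + (0)·(4)) / 3 = 14/3 = 4.6667
  S[X_2,X_2] = ((3)·(3) + (-3)·(-3) + (-4)·(-4) + (4)·(4)) / 3 = 50/3 = 16.6667
  S = [[2.6667, 4.6667],
 [4.6667, 16.6667]].

Step 3 — invert S. det(S) = 2.6667·16.6667 - (4.6667)² = 22.6667.
  S^{-1} = (1/det) · [[d, -b], [-b, a]] = [[0.7353, -0.2059],
 [-0.2059, 0.1176]].

Step 4 — quadratic form (x̄ - mu_0)^T · S^{-1} · (x̄ - mu_0):
  S^{-1} · (x̄ - mu_0) = (0.4118, -0.2353),
  (x̄ - mu_0)^T · [...] = (0)·(0.4118) + (-2)·(-0.2353) = 0.4706.

Step 5 — scale by n: T² = 4 · 0.4706 = 1.8824.

T² ≈ 1.8824


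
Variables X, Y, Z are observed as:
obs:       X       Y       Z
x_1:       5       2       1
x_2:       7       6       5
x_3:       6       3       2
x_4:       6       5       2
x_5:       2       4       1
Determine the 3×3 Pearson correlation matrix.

Step 1 — column means:
  mean(X) = (5 + 7 + 6 + 6 + 2) / 5 = 26/5 = 5.2
  mean(Y) = (2 + 6 + 3 + 5 + 4) / 5 = 20/5 = 4
  mean(Z) = (1 + 5 + 2 + 2 + 1) / 5 = 11/5 = 2.2

Step 2 — sample variances and covariances s[i,j] = (1/(n-1)) · Σ_k (x_{k,i} - mean_i) · (x_{k,j} - mean_j), with n-1 = 4:
  s[X,X] = ((-0.2)·(-0.2) + (1.8)·(1.8) + (0.8)·(0.8) + (0.8)·(0.8) + (-3.2)·(-3.2)) / 4 = 14.8/4 = 3.7
  s[X,Y] = ((-0.2)·(-2) + (1.8)·(2) + (0.8)·(-1) + (0.8)·(1) + (-3.2)·(0)) / 4 = 4/4 = 1
  s[X,Z] = ((-0.2)·(-1.2) + (1.8)·(2.8) + (0.8)·(-0.2) + (0.8)·(-0.2) + (-3.2)·(-1.2)) / 4 = 8.8/4 = 2.2
  s[Y,Y] = ((-2)·(-2) + (2)·(2) + (-1)·(-1) + (1)·(1) + (0)·(0)) / 4 = 10/4 = 2.5
  s[Y,Z] = ((-2)·(-1.2) + (2)·(2.8) + (-1)·(-0.2) + (1)·(-0.2) + (0)·(-1.2)) / 4 = 8/4 = 2
  s[Z,Z] = ((-1.2)·(-1.2) + (2.8)·(2.8) + (-0.2)·(-0.2) + (-0.2)·(-0.2) + (-1.2)·(-1.2)) / 4 = 10.8/4 = 2.7
  Sample standard deviations s_i = √(s[i,i]):
  s(X) = √(3.7) = 1.9235
  s(Y) = √(2.5) = 1.5811
  s(Z) = √(2.7) = 1.6432

Step 3 — r_{ij} = s_{ij} / (s_i · s_j):
  r[X,X] = 1 (diagonal).
  r[X,Y] = 1 / (1.9235 · 1.5811) = 1 / 3.0414 = 0.3288
  r[X,Z] = 2.2 / (1.9235 · 1.6432) = 2.2 / 3.1607 = 0.696
  r[Y,Y] = 1 (diagonal).
  r[Y,Z] = 2 / (1.5811 · 1.6432) = 2 / 2.5981 = 0.7698
  r[Z,Z] = 1 (diagonal).

R is symmetric with unit diagonal. Assembling:

R = [[1, 0.3288, 0.696],
 [0.3288, 1, 0.7698],
 [0.696, 0.7698, 1]]


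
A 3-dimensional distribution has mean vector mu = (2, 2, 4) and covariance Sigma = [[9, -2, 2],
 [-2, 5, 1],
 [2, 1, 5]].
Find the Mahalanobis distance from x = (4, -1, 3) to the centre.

Step 1 — centre the observation: (x - mu) = (2, -3, -1).

Step 2 — invert Sigma (cofactor / det for 3×3, or solve directly):
  Sigma^{-1} = [[0.1429, 0.0714, -0.0714],
 [0.0714, 0.244, -0.0774],
 [-0.0714, -0.0774, 0.244]].

Step 3 — form the quadratic (x - mu)^T · Sigma^{-1} · (x - mu):
  Sigma^{-1} · (x - mu) = (0.1429, -0.5119, -0.1548).
  (x - mu)^T · [Sigma^{-1} · (x - mu)] = (2)·(0.1429) + (-3)·(-0.5119) + (-1)·(-0.1548) = 1.9762.

Step 4 — take square root: d = √(1.9762) ≈ 1.4058.

d(x, mu) = √(1.9762) ≈ 1.4058


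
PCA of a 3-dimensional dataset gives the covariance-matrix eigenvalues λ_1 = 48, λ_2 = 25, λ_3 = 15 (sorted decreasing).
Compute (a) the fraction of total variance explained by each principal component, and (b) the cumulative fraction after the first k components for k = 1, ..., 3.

Step 1 — total variance = trace(Sigma) = Σ λ_i = 48 + 25 + 15 = 88.

Step 2 — fraction explained by component i = λ_i / Σ λ:
  PC1: 48/88 = 0.5455
  PC2: 25/88 = 0.2841
  PC3: 15/88 = 0.1705

Step 3 — cumulative fraction after k components = (λ_1 + ... + λ_k) / Σ λ:
  k = 1: 48/88 = 0.5455
  k = 2: (48 + 25)/88 = 73/88 = 0.8295
  k = 3: (48 + 25 + 15)/88 = 88/88 = 1

Summary (fraction, with percent):

explained: PC1 0.5455 (54.55%), PC2 0.2841 (28.41%), PC3 0.1705 (17.05%);  cumulative: 0.5455, 0.8295, 1


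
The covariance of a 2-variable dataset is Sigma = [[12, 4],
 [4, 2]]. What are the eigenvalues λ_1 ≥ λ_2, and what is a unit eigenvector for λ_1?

Step 1 — characteristic polynomial of 2×2 Sigma:
  det(Sigma - λI) = λ² - trace · λ + det = 0.
  trace = 12 + 2 = 14, det = 12·2 - (4)² = 8.
Step 2 — discriminant:
  Δ = trace² - 4·det = 196 - 32 = 164.
Step 3 — eigenvalues:
  λ = (trace ± √Δ)/2 = (14 ± 12.8062)/2,
  λ_1 = 13.4031,  λ_2 = 0.5969.

Step 4 — unit eigenvector for λ_1: solve (Sigma - λ_1 I)v = 0. First row:
  (12 - 13.4031)·v_x + (4)·v_y = 0, i.e. (-1.4031)·v_x + (4)·v_y = 0,
  so v ∝ (b, λ_1 - a) = (4, 1.4031) = u.
  ||u|| = √((4)² + (1.4031)²) = √(17.9688) ≈ 4.239,
  v_1 = u/||u|| ≈ (0.9436, 0.331) (||v_1|| = 1).

λ_1 = 13.4031,  λ_2 = 0.5969;  v_1 ≈ (0.9436, 0.331)


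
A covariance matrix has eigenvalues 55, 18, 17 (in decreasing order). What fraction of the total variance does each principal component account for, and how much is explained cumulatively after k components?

Step 1 — total variance = trace(Sigma) = Σ λ_i = 55 + 18 + 17 = 90.

Step 2 — fraction explained by component i = λ_i / Σ λ:
  PC1: 55/90 = 0.6111
  PC2: 18/90 = 0.2
  PC3: 17/90 = 0.1889

Step 3 — cumulative fraction after k components = (λ_1 + ... + λ_k) / Σ λ:
  k = 1: 55/90 = 0.6111
  k = 2: (55 + 18)/90 = 73/90 = 0.8111
  k = 3: (55 + 18 + 17)/90 = 90/90 = 1

Summary (fraction, with percent):

explained: PC1 0.6111 (61.11%), PC2 0.2 (20%), PC3 0.1889 (18.89%);  cumulative: 0.6111, 0.8111, 1


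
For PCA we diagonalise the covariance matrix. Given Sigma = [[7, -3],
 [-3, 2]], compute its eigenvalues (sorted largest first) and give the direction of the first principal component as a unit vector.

Step 1 — characteristic polynomial of 2×2 Sigma:
  det(Sigma - λI) = λ² - trace · λ + det = 0.
  trace = 7 + 2 = 9, det = 7·2 - (-3)² = 5.
Step 2 — discriminant:
  Δ = trace² - 4·det = 81 - 20 = 61.
Step 3 — eigenvalues:
  λ = (trace ± √Δ)/2 = (9 ± 7.8102)/2,
  λ_1 = 8.4051,  λ_2 = 0.5949.

Step 4 — unit eigenvector for λ_1: solve (Sigma - λ_1 I)v = 0. First row:
  (7 - 8.4051)·v_x + (-3)·v_y = 0, i.e. (-1.4051)·v_x + (-3)·v_y = 0,
  so v ∝ (b, λ_1 - a) = (-3, 1.4051); multiply by -1 so the first entry is positive: u = (3, -1.4051).
  ||u|| = √((3)² + (-1.4051)²) = √(10.9744) ≈ 3.3128,
  v_1 = u/||u|| ≈ (0.9056, -0.4242) (||v_1|| = 1).

λ_1 = 8.4051,  λ_2 = 0.5949;  v_1 ≈ (0.9056, -0.4242)


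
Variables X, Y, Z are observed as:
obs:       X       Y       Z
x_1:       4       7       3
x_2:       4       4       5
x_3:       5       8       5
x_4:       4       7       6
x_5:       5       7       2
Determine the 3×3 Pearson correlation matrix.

Step 1 — column means:
  mean(X) = (4 + 4 + 5 + 4 + 5) / 5 = 22/5 = 4.4
  mean(Y) = (7 + 4 + 8 + 7 + 7) / 5 = 33/5 = 6.6
  mean(Z) = (3 + 5 + 5 + 6 + 2) / 5 = 21/5 = 4.2

Step 2 — sample variances and covariances s[i,j] = (1/(n-1)) · Σ_k (x_{k,i} - mean_i) · (x_{k,j} - mean_j), with n-1 = 4:
  s[X,X] = ((-0.4)·(-0.4) + (-0.4)·(-0.4) + (0.6)·(0.6) + (-0.4)·(-0.4) + (0.6)·(0.6)) / 4 = 1.2/4 = 0.3
  s[X,Y] = ((-0.4)·(0.4) + (-0.4)·(-2.6) + (0.6)·(1.4) + (-0.4)·(0.4) + (0.6)·(0.4)) / 4 = 1.8/4 = 0.45
  s[X,Z] = ((-0.4)·(-1.2) + (-0.4)·(0.8) + (0.6)·(0.8) + (-0.4)·(1.8) + (0.6)·(-2.2)) / 4 = -1.4/4 = -0.35
  s[Y,Y] = ((0.4)·(0.4) + (-2.6)·(-2.6) + (1.4)·(1.4) + (0.4)·(0.4) + (0.4)·(0.4)) / 4 = 9.2/4 = 2.3
  s[Y,Z] = ((0.4)·(-1.2) + (-2.6)·(0.8) + (1.4)·(0.8) + (0.4)·(1.8) + (0.4)·(-2.2)) / 4 = -1.6/4 = -0.4
  s[Z,Z] = ((-1.2)·(-1.2) + (0.8)·(0.8) + (0.8)·(0.8) + (1.8)·(1.8) + (-2.2)·(-2.2)) / 4 = 10.8/4 = 2.7
  Sample standard deviations s_i = √(s[i,i]):
  s(X) = √(0.3) = 0.5477
  s(Y) = √(2.3) = 1.5166
  s(Z) = √(2.7) = 1.6432

Step 3 — r_{ij} = s_{ij} / (s_i · s_j):
  r[X,X] = 1 (diagonal).
  r[X,Y] = 0.45 / (0.5477 · 1.5166) = 0.45 / 0.8307 = 0.5417
  r[X,Z] = -0.35 / (0.5477 · 1.6432) = -0.35 / 0.9 = -0.3889
  r[Y,Y] = 1 (diagonal).
  r[Y,Z] = -0.4 / (1.5166 · 1.6432) = -0.4 / 2.492 = -0.1605
  r[Z,Z] = 1 (diagonal).

R is symmetric with unit diagonal. Assembling:

R = [[1, 0.5417, -0.3889],
 [0.5417, 1, -0.1605],
 [-0.3889, -0.1605, 1]]


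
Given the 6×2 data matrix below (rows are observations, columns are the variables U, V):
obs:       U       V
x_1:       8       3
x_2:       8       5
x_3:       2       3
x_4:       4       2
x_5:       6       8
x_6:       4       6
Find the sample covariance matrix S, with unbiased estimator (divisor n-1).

Step 1 — column means:
  mean(U) = (8 + 8 + 2 + 4 + 6 + 4) / 6 = 32/6 = 5.3333
  mean(V) = (3 + 5 + 3 + 2 + 8 + 6) / 6 = 27/6 = 4.5

Step 2 — sample covariance S[i,j] = (1/(n-1)) · Σ_k (x_{k,i} - mean_i) · (x_{k,j} - mean_j), with n-1 = 5.
  S[U,U] = ((2.6667)·(2.6667) + (2.6667)·(2.6667) + (-3.3333)·(-3.3333) + (-1.3333)·(-1.3333) + (0.6667)·(0.6667) + (-1.3333)·(-1.3333)) / 5 = 29.3333/5 = 5.8667
  S[U,V] = ((2.6667)·(-1.5) + (2.6667)·(0.5) + (-3.3333)·(-1.5) + (-1.3333)·(-2.5) + (0.6667)·(3.5) + (-1.3333)·(1.5)) / 5 = 6/5 = 1.2
  S[V,V] = ((-1.5)·(-1.5) + (0.5)·(0.5) + (-1.5)·(-1.5) + (-2.5)·(-2.5) + (3.5)·(3.5) + (1.5)·(1.5)) / 5 = 25.5/5 = 5.1

S is symmetric (S[j,i] = S[i,j]). Assembling:

S = [[5.8667, 1.2],
 [1.2, 5.1]]


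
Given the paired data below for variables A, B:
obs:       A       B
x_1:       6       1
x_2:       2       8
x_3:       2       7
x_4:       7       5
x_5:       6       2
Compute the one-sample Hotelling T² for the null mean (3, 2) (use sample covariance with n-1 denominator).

Step 1 — sample mean vector:
  mean(A) = (6 + 2 + 2 + 7 + 6) / 5 = 23/5 = 4.6
  mean(B) = (1 + 8 + 7 + 5 + 2) / 5 = 23/5 = 4.6
  x̄ = (4.6, 4.6),  deviation x̄ - mu_0 = (4.6, 4.6) - (3, 2) = (1.6, 2.6).

Step 2 — sample covariance matrix, S[i,j] = (1/(n-1)) · Σ_k (x_{k,i} - mean_i) · (x_{k,j} - mean_j), divisor n-1 = 4:
  S[A,A] = ((1.4)·(1.4) + (-2.6)·(-2.6) + (-2.6)·(-2.6) + (2.4)·(2.4) + (1.4)·(1.4)) / 4 = 23.2/4 = 5.8
  S[A,B] = ((1.4)·(-3.6) + (-2.6)·(3.4) + (-2.6)·(2.4) + (2.4)·(0.4) + (1.4)·(-2.6)) / 4 = -22.8/4 = -5.7
  S[B,B] = ((-3.6)·(-3.6) + (3.4)·(3.4) + (2.4)·(2.4) + (0.4)·(0.4) + (-2.6)·(-2.6)) / 4 = 37.2/4 = 9.3
  S = [[5.8, -5.7],
 [-5.7, 9.3]].

Step 3 — invert S. det(S) = 5.8·9.3 - (-5.7)² = 21.45.
  S^{-1} = (1/det) · [[d, -b], [-b, a]] = [[0.4336, 0.2657],
 [0.2657, 0.2704]].

Step 4 — quadratic form (x̄ - mu_0)^T · S^{-1} · (x̄ - mu_0):
  S^{-1} · (x̄ - mu_0) = (1.3846, 1.1282),
  (x̄ - mu_0)^T · [...] = (1.6)·(1.3846) + (2.6)·(1.1282) = 5.1487.

Step 5 — scale by n: T² = 5 · 5.1487 = 25.7436.

T² ≈ 25.7436


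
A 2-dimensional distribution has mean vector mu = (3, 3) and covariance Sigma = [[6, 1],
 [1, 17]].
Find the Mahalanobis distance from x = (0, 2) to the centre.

Step 1 — centre the observation: (x - mu) = (-3, -1).

Step 2 — invert Sigma. det(Sigma) = 6·17 - (1)² = 101.
  Sigma^{-1} = (1/det) · [[d, -b], [-b, a]] = [[0.1683, -0.0099],
 [-0.0099, 0.0594]].

Step 3 — form the quadratic (x - mu)^T · Sigma^{-1} · (x - mu):
  Sigma^{-1} · (x - mu) = (-0.495, -0.0297).
  (x - mu)^T · [Sigma^{-1} · (x - mu)] = (-3)·(-0.495) + (-1)·(-0.0297) = 1.5149.

Step 4 — take square root: d = √(1.5149) ≈ 1.2308.

d(x, mu) = √(1.5149) ≈ 1.2308


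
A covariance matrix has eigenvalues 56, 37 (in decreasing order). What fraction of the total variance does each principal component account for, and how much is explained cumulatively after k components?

Step 1 — total variance = trace(Sigma) = Σ λ_i = 56 + 37 = 93.

Step 2 — fraction explained by component i = λ_i / Σ λ:
  PC1: 56/93 = 0.6022
  PC2: 37/93 = 0.3978

Step 3 — cumulative fraction after k components = (λ_1 + ... + λ_k) / Σ λ:
  k = 1: 56/93 = 0.6022
  k = 2: (56 + 37)/93 = 93/93 = 1

Summary (fraction, with percent):

explained: PC1 0.6022 (60.22%), PC2 0.3978 (39.78%);  cumulative: 0.6022, 1


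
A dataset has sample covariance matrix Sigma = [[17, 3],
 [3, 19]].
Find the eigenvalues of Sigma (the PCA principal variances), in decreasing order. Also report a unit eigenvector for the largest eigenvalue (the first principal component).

Step 1 — characteristic polynomial of 2×2 Sigma:
  det(Sigma - λI) = λ² - trace · λ + det = 0.
  trace = 17 + 19 = 36, det = 17·19 - (3)² = 314.
Step 2 — discriminant:
  Δ = trace² - 4·det = 1296 - 1256 = 40.
Step 3 — eigenvalues:
  λ = (trace ± √Δ)/2 = (36 ± 6.3246)/2,
  λ_1 = 21.1623,  λ_2 = 14.8377.

Step 4 — unit eigenvector for λ_1: solve (Sigma - λ_1 I)v = 0. First row:
  (17 - 21.1623)·v_x + (3)·v_y = 0, i.e. (-4.1623)·v_x + (3)·v_y = 0,
  so v ∝ (b, λ_1 - a) = (3, 4.1623) = u.
  ||u|| = √((3)² + (4.1623)²) = √(26.3246) ≈ 5.1307,
  v_1 = u/||u|| ≈ (0.5847, 0.8112) (||v_1|| = 1).

λ_1 = 21.1623,  λ_2 = 14.8377;  v_1 ≈ (0.5847, 0.8112)


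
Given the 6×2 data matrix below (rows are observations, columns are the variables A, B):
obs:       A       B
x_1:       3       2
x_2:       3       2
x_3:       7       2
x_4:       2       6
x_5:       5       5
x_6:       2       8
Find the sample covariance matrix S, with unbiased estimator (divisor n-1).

Step 1 — column means:
  mean(A) = (3 + 3 + 7 + 2 + 5 + 2) / 6 = 22/6 = 3.6667
  mean(B) = (2 + 2 + 2 + 6 + 5 + 8) / 6 = 25/6 = 4.1667

Step 2 — sample covariance S[i,j] = (1/(n-1)) · Σ_k (x_{k,i} - mean_i) · (x_{k,j} - mean_j), with n-1 = 5.
  S[A,A] = ((-0.6667)·(-0.6667) + (-0.6667)·(-0.6667) + (3.3333)·(3.3333) + (-1.6667)·(-1.6667) + (1.3333)·(1.3333) + (-1.6667)·(-1.6667)) / 5 = 19.3333/5 = 3.8667
  S[A,B] = ((-0.6667)·(-2.1667) + (-0.6667)·(-2.1667) + (3.3333)·(-2.1667) + (-1.6667)·(1.8333) + (1.3333)·(0.8333) + (-1.6667)·(3.8333)) / 5 = -12.6667/5 = -2.5333
  S[B,B] = ((-2.1667)·(-2.1667) + (-2.1667)·(-2.1667) + (-2.1667)·(-2.1667) + (1.8333)·(1.8333) + (0.8333)·(0.8333) + (3.8333)·(3.8333)) / 5 = 32.8333/5 = 6.5667

S is symmetric (S[j,i] = S[i,j]). Assembling:

S = [[3.8667, -2.5333],
 [-2.5333, 6.5667]]


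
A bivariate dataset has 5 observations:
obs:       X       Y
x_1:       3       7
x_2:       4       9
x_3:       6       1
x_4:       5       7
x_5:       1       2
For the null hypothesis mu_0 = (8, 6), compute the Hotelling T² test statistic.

Step 1 — sample mean vector:
  mean(X) = (3 + 4 + 6 + 5 + 1) / 5 = 19/5 = 3.8
  mean(Y) = (7 + 9 + 1 + 7 + 2) / 5 = 26/5 = 5.2
  x̄ = (3.8, 5.2),  deviation x̄ - mu_0 = (3.8, 5.2) - (8, 6) = (-4.2, -0.8).

Step 2 — sample covariance matrix, S[i,j] = (1/(n-1)) · Σ_k (x_{k,i} - mean_i) · (x_{k,j} - mean_j), divisor n-1 = 4:
  S[X,X] = ((-0.8)·(-0.8) + (0.2)·(0.2) + (2.2)·(2.2) + (1.2)·(1.2) + (-2.8)·(-2.8)) / 4 = 14.8/4 = 3.7
  S[X,Y] = ((-0.8)·(1.8) + (0.2)·(3.8) + (2.2)·(-4.2) + (1.2)·(1.8) + (-2.8)·(-3.2)) / 4 = 1.2/4 = 0.3
  S[Y,Y] = ((1.8)·(1.8) + (3.8)·(3.8) + (-4.2)·(-4.2) + (1.8)·(1.8) + (-3.2)·(-3.2)) / 4 = 48.8/4 = 12.2
  S = [[3.7, 0.3],
 [0.3, 12.2]].

Step 3 — invert S. det(S) = 3.7·12.2 - (0.3)² = 45.05.
  S^{-1} = (1/det) · [[d, -b], [-b, a]] = [[0.2708, -0.0067],
 [-0.0067, 0.0821]].

Step 4 — quadratic form (x̄ - mu_0)^T · S^{-1} · (x̄ - mu_0):
  S^{-1} · (x̄ - mu_0) = (-1.1321, -0.0377),
  (x̄ - mu_0)^T · [...] = (-4.2)·(-1.1321) + (-0.8)·(-0.0377) = 4.7849.

Step 5 — scale by n: T² = 5 · 4.7849 = 23.9245.

T² ≈ 23.9245


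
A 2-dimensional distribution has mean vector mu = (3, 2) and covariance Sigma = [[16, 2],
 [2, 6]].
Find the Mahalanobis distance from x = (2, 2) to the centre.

Step 1 — centre the observation: (x - mu) = (-1, 0).

Step 2 — invert Sigma. det(Sigma) = 16·6 - (2)² = 92.
  Sigma^{-1} = (1/det) · [[d, -b], [-b, a]] = [[0.0652, -0.0217],
 [-0.0217, 0.1739]].

Step 3 — form the quadratic (x - mu)^T · Sigma^{-1} · (x - mu):
  Sigma^{-1} · (x - mu) = (-0.0652, 0.0217).
  (x - mu)^T · [Sigma^{-1} · (x - mu)] = (-1)·(-0.0652) + (0)·(0.0217) = 0.0652.

Step 4 — take square root: d = √(0.0652) ≈ 0.2554.

d(x, mu) = √(0.0652) ≈ 0.2554


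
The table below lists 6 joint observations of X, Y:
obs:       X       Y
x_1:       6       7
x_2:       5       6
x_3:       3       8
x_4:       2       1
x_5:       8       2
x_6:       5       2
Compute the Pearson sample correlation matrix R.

Step 1 — column means:
  mean(X) = (6 + 5 + 3 + 2 + 8 + 5) / 6 = 29/6 = 4.8333
  mean(Y) = (7 + 6 + 8 + 1 + 2 + 2) / 6 = 26/6 = 4.3333

Step 2 — sample variances and covariances s[i,j] = (1/(n-1)) · Σ_k (x_{k,i} - mean_i) · (x_{k,j} - mean_j), with n-1 = 5:
  s[X,X] = ((1.1667)·(1.1667) + (0.1667)·(0.1667) + (-1.8333)·(-1.8333) + (-2.8333)·(-2.8333) + (3.1667)·(3.1667) + (0.1667)·(0.1667)) / 5 = 22.8333/5 = 4.5667
  s[X,Y] = ((1.1667)·(2.6667) + (0.1667)·(1.6667) + (-1.8333)·(3.6667) + (-2.8333)·(-3.3333) + (3.1667)·(-2.3333) + (0.1667)·(-2.3333)) / 5 = -1.6667/5 = -0.3333
  s[Y,Y] = ((2.6667)·(2.6667) + (1.6667)·(1.6667) + (3.6667)·(3.6667) + (-3.3333)·(-3.3333) + (-2.3333)·(-2.3333) + (-2.3333)·(-2.3333)) / 5 = 45.3333/5 = 9.0667
  Sample standard deviations s_i = √(s[i,i]):
  s(X) = √(4.5667) = 2.137
  s(Y) = √(9.0667) = 3.0111

Step 3 — r_{ij} = s_{ij} / (s_i · s_j):
  r[X,X] = 1 (diagonal).
  r[X,Y] = -0.3333 / (2.137 · 3.0111) = -0.3333 / 6.4346 = -0.0518
  r[Y,Y] = 1 (diagonal).

R is symmetric with unit diagonal. Assembling:

R = [[1, -0.0518],
 [-0.0518, 1]]


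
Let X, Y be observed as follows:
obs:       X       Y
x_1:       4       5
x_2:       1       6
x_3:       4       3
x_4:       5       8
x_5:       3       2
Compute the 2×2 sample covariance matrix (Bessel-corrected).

Step 1 — column means:
  mean(X) = (4 + 1 + 4 + 5 + 3) / 5 = 17/5 = 3.4
  mean(Y) = (5 + 6 + 3 + 8 + 2) / 5 = 24/5 = 4.8

Step 2 — sample covariance S[i,j] = (1/(n-1)) · Σ_k (x_{k,i} - mean_i) · (x_{k,j} - mean_j), with n-1 = 4.
  S[X,X] = ((0.6)·(0.6) + (-2.4)·(-2.4) + (0.6)·(0.6) + (1.6)·(1.6) + (-0.4)·(-0.4)) / 4 = 9.2/4 = 2.3
  S[X,Y] = ((0.6)·(0.2) + (-2.4)·(1.2) + (0.6)·(-1.8) + (1.6)·(3.2) + (-0.4)·(-2.8)) / 4 = 2.4/4 = 0.6
  S[Y,Y] = ((0.2)·(0.2) + (1.2)·(1.2) + (-1.8)·(-1.8) + (3.2)·(3.2) + (-2.8)·(-2.8)) / 4 = 22.8/4 = 5.7

S is symmetric (S[j,i] = S[i,j]). Assembling:

S = [[2.3, 0.6],
 [0.6, 5.7]]


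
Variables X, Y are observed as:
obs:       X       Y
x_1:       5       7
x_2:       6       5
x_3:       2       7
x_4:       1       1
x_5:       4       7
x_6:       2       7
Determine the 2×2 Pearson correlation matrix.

Step 1 — column means:
  mean(X) = (5 + 6 + 2 + 1 + 4 + 2) / 6 = 20/6 = 3.3333
  mean(Y) = (7 + 5 + 7 + 1 + 7 + 7) / 6 = 34/6 = 5.6667

Step 2 — sample variances and covariances s[i,j] = (1/(n-1)) · Σ_k (x_{k,i} - mean_i) · (x_{k,j} - mean_j), with n-1 = 5:
  s[X,X] = ((1.6667)·(1.6667) + (2.6667)·(2.6667) + (-1.3333)·(-1.3333) + (-2.3333)·(-2.3333) + (0.6667)·(0.6667) + (-1.3333)·(-1.3333)) / 5 = 19.3333/5 = 3.8667
  s[X,Y] = ((1.6667)·(1.3333) + (2.6667)·(-0.6667) + (-1.3333)·(1.3333) + (-2.3333)·(-4.6667) + (0.6667)·(1.3333) + (-1.3333)·(1.3333)) / 5 = 8.6667/5 = 1.7333
  s[Y,Y] = ((1.3333)·(1.3333) + (-0.6667)·(-0.6667) + (1.3333)·(1.3333) + (-4.6667)·(-4.6667) + (1.3333)·(1.3333) + (1.3333)·(1.3333)) / 5 = 29.3333/5 = 5.8667
  Sample standard deviations s_i = √(s[i,i]):
  s(X) = √(3.8667) = 1.9664
  s(Y) = √(5.8667) = 2.4221

Step 3 — r_{ij} = s_{ij} / (s_i · s_j):
  r[X,X] = 1 (diagonal).
  r[X,Y] = 1.7333 / (1.9664 · 2.4221) = 1.7333 / 4.7628 = 0.3639
  r[Y,Y] = 1 (diagonal).

R is symmetric with unit diagonal. Assembling:

R = [[1, 0.3639],
 [0.3639, 1]]


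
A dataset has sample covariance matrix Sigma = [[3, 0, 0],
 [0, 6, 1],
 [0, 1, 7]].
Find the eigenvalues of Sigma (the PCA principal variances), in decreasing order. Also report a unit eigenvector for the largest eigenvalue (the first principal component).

Step 1 — characteristic polynomial p(λ) = det(λI - Sigma) = λ³ - tr·λ² + c_1·λ - det, where tr = trace, c_1 = sum of the principal 2×2 minors, det = det(Sigma):
  tr = 3 + 6 + 7 = 16,
  c_1 = (3·6 - (0)²) + (3·7 - (0)²) + (6·7 - (1)²) = 18 + 21 + 41 = 80,
  det = 3·(6·7 - (1)²) - (0)·((0)·7 - (1)·(0)) + (0)·((0)·(1) - 6·(0)) = 3·(41) - (0)·(0) + (0)·(0) = 123.
  So p(λ) = λ³ - 16λ² + 80λ - 123.
Step 2 — look for an integer root (rational root theorem: any rational root is an integer divisor of 123). Testing λ = 3:
  p(3) = 27 - 144 + 240 - 123 = 0  ✓
  Dividing out (λ - 3): p(λ) = (λ - 3)(λ² - 13λ + 41).
Step 3 — remaining eigenvalues from the quadratic λ² - 13λ + 41 = 0:
  Δ = 13² - 4·41 = 169 - 164 = 5,  λ = (13 ± √5)/2 = (13 ± 2.2361)/2 ≈ 7.618 or 5.382.
  Sorted: λ_1 = 7.618,  λ_2 = 5.382,  λ_3 = 3  (check: sum = 16 = tr ✓).

Step 4 — unit eigenvector for λ_1 ≈ 7.618: v spans the null space of (Sigma - λ_1 I), whose rows are
  r_1 = (-4.618, 0, 0),  r_2 = (0, -1.618, 1),  r_3 = (0, 1, -0.618).
  v is orthogonal to every row, so take v ∝ r_1 × r_2 = ((0)·(1) - (0)·(-1.618), (0)·(0) - (-4.618)·(1), (-4.618)·(-1.618) - (0)·(0)) ≈ (0, 4.618, 7.4721).
  Let u = (0, 4.618, 7.4721).
  ||u|| = √((0)² + (4.618)² + (7.4721)²) = √(77.1591) ≈ 8.784,  v_1 = u/||u|| ≈ (0, 0.5257, 0.8507) (||v_1|| = 1).

λ_1 = 7.618,  λ_2 = 5.382,  λ_3 = 3;  v_1 ≈ (0, 0.5257, 0.8507)


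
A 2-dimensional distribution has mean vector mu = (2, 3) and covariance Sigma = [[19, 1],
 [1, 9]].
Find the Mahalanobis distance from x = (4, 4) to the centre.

Step 1 — centre the observation: (x - mu) = (2, 1).

Step 2 — invert Sigma. det(Sigma) = 19·9 - (1)² = 170.
  Sigma^{-1} = (1/det) · [[d, -b], [-b, a]] = [[0.0529, -0.0059],
 [-0.0059, 0.1118]].

Step 3 — form the quadratic (x - mu)^T · Sigma^{-1} · (x - mu):
  Sigma^{-1} · (x - mu) = (0.1, 0.1).
  (x - mu)^T · [Sigma^{-1} · (x - mu)] = (2)·(0.1) + (1)·(0.1) = 0.3.

Step 4 — take square root: d = √(0.3) ≈ 0.5477.

d(x, mu) = √(0.3) ≈ 0.5477


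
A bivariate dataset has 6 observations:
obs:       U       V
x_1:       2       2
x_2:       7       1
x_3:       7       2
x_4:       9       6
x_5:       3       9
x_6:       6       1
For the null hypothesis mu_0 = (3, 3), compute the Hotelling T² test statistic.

Step 1 — sample mean vector:
  mean(U) = (2 + 7 + 7 + 9 + 3 + 6) / 6 = 34/6 = 5.6667
  mean(V) = (2 + 1 + 2 + 6 + 9 + 1) / 6 = 21/6 = 3.5
  x̄ = (5.6667, 3.5),  deviation x̄ - mu_0 = (5.6667, 3.5) - (3, 3) = (2.6667, 0.5).

Step 2 — sample covariance matrix, S[i,j] = (1/(n-1)) · Σ_k (x_{k,i} - mean_i) · (x_{k,j} - mean_j), divisor n-1 = 5:
  S[U,U] = ((-3.6667)·(-3.6667) + (1.3333)·(1.3333) + (1.3333)·(1.3333) + (3.3333)·(3.3333) + (-2.6667)·(-2.6667) + (0.3333)·(0.3333)) / 5 = 35.3333/5 = 7.0667
  S[U,V] = ((-3.6667)·(-1.5) + (1.3333)·(-2.5) + (1.3333)·(-1.5) + (3.3333)·(2.5) + (-2.6667)·(5.5) + (0.3333)·(-2.5)) / 5 = -7/5 = -1.4
  S[V,V] = ((-1.5)·(-1.5) + (-2.5)·(-2.5) + (-1.5)·(-1.5) + (2.5)·(2.5) + (5.5)·(5.5) + (-2.5)·(-2.5)) / 5 = 53.5/5 = 10.7
  S = [[7.0667, -1.4],
 [-1.4, 10.7]].

Step 3 — invert S. det(S) = 7.0667·10.7 - (-1.4)² = 73.6533.
  S^{-1} = (1/det) · [[d, -b], [-b, a]] = [[0.1453, 0.019],
 [0.019, 0.0959]].

Step 4 — quadratic form (x̄ - mu_0)^T · S^{-1} · (x̄ - mu_0):
  S^{-1} · (x̄ - mu_0) = (0.3969, 0.0987),
  (x̄ - mu_0)^T · [...] = (2.6667)·(0.3969) + (0.5)·(0.0987) = 1.1077.

Step 5 — scale by n: T² = 6 · 1.1077 = 6.6465.

T² ≈ 6.6465


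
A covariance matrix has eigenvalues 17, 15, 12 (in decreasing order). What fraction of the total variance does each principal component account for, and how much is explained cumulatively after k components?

Step 1 — total variance = trace(Sigma) = Σ λ_i = 17 + 15 + 12 = 44.

Step 2 — fraction explained by component i = λ_i / Σ λ:
  PC1: 17/44 = 0.3864
  PC2: 15/44 = 0.3409
  PC3: 12/44 = 0.2727

Step 3 — cumulative fraction after k components = (λ_1 + ... + λ_k) / Σ λ:
  k = 1: 17/44 = 0.3864
  k = 2: (17 + 15)/44 = 32/44 = 0.7273
  k = 3: (17 + 15 + 12)/44 = 44/44 = 1

Summary (fraction, with percent):

explained: PC1 0.3864 (38.64%), PC2 0.3409 (34.09%), PC3 0.2727 (27.27%);  cumulative: 0.3864, 0.7273, 1


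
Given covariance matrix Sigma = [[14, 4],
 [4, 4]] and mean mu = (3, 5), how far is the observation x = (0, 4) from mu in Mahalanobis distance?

Step 1 — centre the observation: (x - mu) = (-3, -1).

Step 2 — invert Sigma. det(Sigma) = 14·4 - (4)² = 40.
  Sigma^{-1} = (1/det) · [[d, -b], [-b, a]] = [[0.1, -0.1],
 [-0.1, 0.35]].

Step 3 — form the quadratic (x - mu)^T · Sigma^{-1} · (x - mu):
  Sigma^{-1} · (x - mu) = (-0.2, -0.05).
  (x - mu)^T · [Sigma^{-1} · (x - mu)] = (-3)·(-0.2) + (-1)·(-0.05) = 0.65.

Step 4 — take square root: d = √(0.65) ≈ 0.8062.

d(x, mu) = √(0.65) ≈ 0.8062


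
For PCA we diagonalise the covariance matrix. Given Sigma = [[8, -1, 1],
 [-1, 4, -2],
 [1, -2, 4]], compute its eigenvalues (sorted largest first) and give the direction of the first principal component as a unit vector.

Step 1 — characteristic polynomial p(λ) = det(λI - Sigma) = λ³ - tr·λ² + c_1·λ - det, where tr = trace, c_1 = sum of the principal 2×2 minors, det = det(Sigma):
  tr = 8 + 4 + 4 = 16,
  c_1 = (8·4 - (-1)²) + (8·4 - (1)²) + (4·4 - (-2)²) = 31 + 31 + 12 = 74,
  det = 8·(4·4 - (-2)²) - (-1)·((-1)·4 - (-2)·(1)) + (1)·((-1)·(-2) - 4·(1)) = 8·(12) - (-1)·(-2) + (1)·(-2) = 92.
  So p(λ) = λ³ - 16λ² + 74λ - 92.
Step 2 — look for an integer root (rational root theorem: any rational root is an integer divisor of 92). Testing λ = 2:
  p(2) = 8 - 64 + 148 - 92 = 0  ✓
  Dividing out (λ - 2): p(λ) = (λ - 2)(λ² - 14λ + 46).
Step 3 — remaining eigenvalues from the quadratic λ² - 14λ + 46 = 0:
  Δ = 14² - 4·46 = 196 - 184 = 12,  λ = (14 ± √12)/2 = (14 ± 3.4641)/2 ≈ 8.7321 or 5.2679.
  Sorted: λ_1 = 8.7321,  λ_2 = 5.2679,  λ_3 = 2  (check: sum = 16 = tr ✓).

Step 4 — unit eigenvector for λ_1 ≈ 8.7321: v spans the null space of (Sigma - λ_1 I), whose rows are
  r_1 = (-0.7321, -1, 1),  r_2 = (-1, -4.7321, -2),  r_3 = (1, -2, -4.7321).
  v is orthogonal to every row, so take v ∝ r_1 × r_2 = ((-1)·(-2) - (1)·(-4.7321), (1)·(-1) - (-0.7321)·(-2), (-0.7321)·(-4.7321) - (-1)·(-1)) ≈ (6.7321, -2.4641, 2.4641).
  Let u = (6.7321, -2.4641, 2.4641).
  ||u|| = √((6.7321)² + (-2.4641)² + (2.4641)²) = √(57.4641) ≈ 7.5805,  v_1 = u/||u|| ≈ (0.8881, -0.3251, 0.3251) (||v_1|| = 1).

λ_1 = 8.7321,  λ_2 = 5.2679,  λ_3 = 2;  v_1 ≈ (0.8881, -0.3251, 0.3251)


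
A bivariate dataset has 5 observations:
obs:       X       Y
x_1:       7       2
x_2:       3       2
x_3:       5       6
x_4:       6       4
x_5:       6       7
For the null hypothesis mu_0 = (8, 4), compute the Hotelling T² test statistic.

Step 1 — sample mean vector:
  mean(X) = (7 + 3 + 5 + 6 + 6) / 5 = 27/5 = 5.4
  mean(Y) = (2 + 2 + 6 + 4 + 7) / 5 = 21/5 = 4.2
  x̄ = (5.4, 4.2),  deviation x̄ - mu_0 = (5.4, 4.2) - (8, 4) = (-2.6, 0.2).

Step 2 — sample covariance matrix, S[i,j] = (1/(n-1)) · Σ_k (x_{k,i} - mean_i) · (x_{k,j} - mean_j), divisor n-1 = 4:
  S[X,X] = ((1.6)·(1.6) + (-2.4)·(-2.4) + (-0.4)·(-0.4) + (0.6)·(0.6) + (0.6)·(0.6)) / 4 = 9.2/4 = 2.3
  S[X,Y] = ((1.6)·(-2.2) + (-2.4)·(-2.2) + (-0.4)·(1.8) + (0.6)·(-0.2) + (0.6)·(2.8)) / 4 = 2.6/4 = 0.65
  S[Y,Y] = ((-2.2)·(-2.2) + (-2.2)·(-2.2) + (1.8)·(1.8) + (-0.2)·(-0.2) + (2.8)·(2.8)) / 4 = 20.8/4 = 5.2
  S = [[2.3, 0.65],
 [0.65, 5.2]].

Step 3 — invert S. det(S) = 2.3·5.2 - (0.65)² = 11.5375.
  S^{-1} = (1/det) · [[d, -b], [-b, a]] = [[0.4507, -0.0563],
 [-0.0563, 0.1993]].

Step 4 — quadratic form (x̄ - mu_0)^T · S^{-1} · (x̄ - mu_0):
  S^{-1} · (x̄ - mu_0) = (-1.1831, 0.1863),
  (x̄ - mu_0)^T · [...] = (-2.6)·(-1.1831) + (0.2)·(0.1863) = 3.1133.

Step 5 — scale by n: T² = 5 · 3.1133 = 15.5666.

T² ≈ 15.5666


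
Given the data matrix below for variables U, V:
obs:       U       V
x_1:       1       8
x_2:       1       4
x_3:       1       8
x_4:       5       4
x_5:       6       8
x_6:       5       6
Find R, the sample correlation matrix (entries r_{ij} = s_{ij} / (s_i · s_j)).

Step 1 — column means:
  mean(U) = (1 + 1 + 1 + 5 + 6 + 5) / 6 = 19/6 = 3.1667
  mean(V) = (8 + 4 + 8 + 4 + 8 + 6) / 6 = 38/6 = 6.3333

Step 2 — sample variances and covariances s[i,j] = (1/(n-1)) · Σ_k (x_{k,i} - mean_i) · (x_{k,j} - mean_j), with n-1 = 5:
  s[U,U] = ((-2.1667)·(-2.1667) + (-2.1667)·(-2.1667) + (-2.1667)·(-2.1667) + (1.8333)·(1.8333) + (2.8333)·(2.8333) + (1.8333)·(1.8333)) / 5 = 28.8333/5 = 5.7667
  s[U,V] = ((-2.1667)·(1.6667) + (-2.1667)·(-2.3333) + (-2.1667)·(1.6667) + (1.8333)·(-2.3333) + (2.8333)·(1.6667) + (1.8333)·(-0.3333)) / 5 = -2.3333/5 = -0.4667
  s[V,V] = ((1.6667)·(1.6667) + (-2.3333)·(-2.3333) + (1.6667)·(1.6667) + (-2.3333)·(-2.3333) + (1.6667)·(1.6667) + (-0.3333)·(-0.3333)) / 5 = 19.3333/5 = 3.8667
  Sample standard deviations s_i = √(s[i,i]):
  s(U) = √(5.7667) = 2.4014
  s(V) = √(3.8667) = 1.9664

Step 3 — r_{ij} = s_{ij} / (s_i · s_j):
  r[U,U] = 1 (diagonal).
  r[U,V] = -0.4667 / (2.4014 · 1.9664) = -0.4667 / 4.7221 = -0.0988
  r[V,V] = 1 (diagonal).

R is symmetric with unit diagonal. Assembling:

R = [[1, -0.0988],
 [-0.0988, 1]]


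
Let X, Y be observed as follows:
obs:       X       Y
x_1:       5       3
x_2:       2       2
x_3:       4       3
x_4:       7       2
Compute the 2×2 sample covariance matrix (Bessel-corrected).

Step 1 — column means:
  mean(X) = (5 + 2 + 4 + 7) / 4 = 18/4 = 4.5
  mean(Y) = (3 + 2 + 3 + 2) / 4 = 10/4 = 2.5

Step 2 — sample covariance S[i,j] = (1/(n-1)) · Σ_k (x_{k,i} - mean_i) · (x_{k,j} - mean_j), with n-1 = 3.
  S[X,X] = ((0.5)·(0.5) + (-2.5)·(-2.5) + (-0.5)·(-0.5) + (2.5)·(2.5)) / 3 = 13/3 = 4.3333
  S[X,Y] = ((0.5)·(0.5) + (-2.5)·(-0.5) + (-0.5)·(0.5) + (2.5)·(-0.5)) / 3 = 0/3 = 0
  S[Y,Y] = ((0.5)·(0.5) + (-0.5)·(-0.5) + (0.5)·(0.5) + (-0.5)·(-0.5)) / 3 = 1/3 = 0.3333

S is symmetric (S[j,i] = S[i,j]). Assembling:

S = [[4.3333, 0],
 [0, 0.3333]]


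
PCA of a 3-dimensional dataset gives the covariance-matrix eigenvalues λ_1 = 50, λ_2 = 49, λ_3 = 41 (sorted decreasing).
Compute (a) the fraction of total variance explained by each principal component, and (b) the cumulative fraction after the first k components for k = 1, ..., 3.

Step 1 — total variance = trace(Sigma) = Σ λ_i = 50 + 49 + 41 = 140.

Step 2 — fraction explained by component i = λ_i / Σ λ:
  PC1: 50/140 = 0.3571
  PC2: 49/140 = 0.35
  PC3: 41/140 = 0.2929

Step 3 — cumulative fraction after k components = (λ_1 + ... + λ_k) / Σ λ:
  k = 1: 50/140 = 0.3571
  k = 2: (50 + 49)/140 = 99/140 = 0.7071
  k = 3: (50 + 49 + 41)/140 = 140/140 = 1

Summary (fraction, with percent):

explained: PC1 0.3571 (35.71%), PC2 0.35 (35%), PC3 0.2929 (29.29%);  cumulative: 0.3571, 0.7071, 1


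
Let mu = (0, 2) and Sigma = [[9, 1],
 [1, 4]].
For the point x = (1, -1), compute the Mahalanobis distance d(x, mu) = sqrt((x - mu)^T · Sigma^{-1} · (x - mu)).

Step 1 — centre the observation: (x - mu) = (1, -3).

Step 2 — invert Sigma. det(Sigma) = 9·4 - (1)² = 35.
  Sigma^{-1} = (1/det) · [[d, -b], [-b, a]] = [[0.1143, -0.0286],
 [-0.0286, 0.2571]].

Step 3 — form the quadratic (x - mu)^T · Sigma^{-1} · (x - mu):
  Sigma^{-1} · (x - mu) = (0.2, -0.8).
  (x - mu)^T · [Sigma^{-1} · (x - mu)] = (1)·(0.2) + (-3)·(-0.8) = 2.6.

Step 4 — take square root: d = √(2.6) ≈ 1.6125.

d(x, mu) = √(2.6) ≈ 1.6125


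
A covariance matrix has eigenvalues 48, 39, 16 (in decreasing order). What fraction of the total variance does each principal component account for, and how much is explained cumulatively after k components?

Step 1 — total variance = trace(Sigma) = Σ λ_i = 48 + 39 + 16 = 103.

Step 2 — fraction explained by component i = λ_i / Σ λ:
  PC1: 48/103 = 0.466
  PC2: 39/103 = 0.3786
  PC3: 16/103 = 0.1553

Step 3 — cumulative fraction after k components = (λ_1 + ... + λ_k) / Σ λ:
  k = 1: 48/103 = 0.466
  k = 2: (48 + 39)/103 = 87/103 = 0.8447
  k = 3: (48 + 39 + 16)/103 = 103/103 = 1

Summary (fraction, with percent):

explained: PC1 0.466 (46.6%), PC2 0.3786 (37.86%), PC3 0.1553 (15.53%);  cumulative: 0.466, 0.8447, 1


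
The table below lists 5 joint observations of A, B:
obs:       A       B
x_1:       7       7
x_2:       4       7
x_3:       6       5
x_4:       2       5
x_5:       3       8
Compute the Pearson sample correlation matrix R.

Step 1 — column means:
  mean(A) = (7 + 4 + 6 + 2 + 3) / 5 = 22/5 = 4.4
  mean(B) = (7 + 7 + 5 + 5 + 8) / 5 = 32/5 = 6.4

Step 2 — sample variances and covariances s[i,j] = (1/(n-1)) · Σ_k (x_{k,i} - mean_i) · (x_{k,j} - mean_j), with n-1 = 4:
  s[A,A] = ((2.6)·(2.6) + (-0.4)·(-0.4) + (1.6)·(1.6) + (-2.4)·(-2.4) + (-1.4)·(-1.4)) / 4 = 17.2/4 = 4.3
  s[A,B] = ((2.6)·(0.6) + (-0.4)·(0.6) + (1.6)·(-1.4) + (-2.4)·(-1.4) + (-1.4)·(1.6)) / 4 = 0.2/4 = 0.05
  s[B,B] = ((0.6)·(0.6) + (0.6)·(0.6) + (-1.4)·(-1.4) + (-1.4)·(-1.4) + (1.6)·(1.6)) / 4 = 7.2/4 = 1.8
  Sample standard deviations s_i = √(s[i,i]):
  s(A) = √(4.3) = 2.0736
  s(B) = √(1.8) = 1.3416

Step 3 — r_{ij} = s_{ij} / (s_i · s_j):
  r[A,A] = 1 (diagonal).
  r[A,B] = 0.05 / (2.0736 · 1.3416) = 0.05 / 2.7821 = 0.018
  r[B,B] = 1 (diagonal).

R is symmetric with unit diagonal. Assembling:

R = [[1, 0.018],
 [0.018, 1]]


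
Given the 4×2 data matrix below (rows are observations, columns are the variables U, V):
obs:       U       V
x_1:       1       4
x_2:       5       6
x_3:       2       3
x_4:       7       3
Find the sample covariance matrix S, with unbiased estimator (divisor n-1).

Step 1 — column means:
  mean(U) = (1 + 5 + 2 + 7) / 4 = 15/4 = 3.75
  mean(V) = (4 + 6 + 3 + 3) / 4 = 16/4 = 4

Step 2 — sample covariance S[i,j] = (1/(n-1)) · Σ_k (x_{k,i} - mean_i) · (x_{k,j} - mean_j), with n-1 = 3.
  S[U,U] = ((-2.75)·(-2.75) + (1.25)·(1.25) + (-1.75)·(-1.75) + (3.25)·(3.25)) / 3 = 22.75/3 = 7.5833
  S[U,V] = ((-2.75)·(0) + (1.25)·(2) + (-1.75)·(-1) + (3.25)·(-1)) / 3 = 1/3 = 0.3333
  S[V,V] = ((0)·(0) + (2)·(2) + (-1)·(-1) + (-1)·(-1)) / 3 = 6/3 = 2

S is symmetric (S[j,i] = S[i,j]). Assembling:

S = [[7.5833, 0.3333],
 [0.3333, 2]]


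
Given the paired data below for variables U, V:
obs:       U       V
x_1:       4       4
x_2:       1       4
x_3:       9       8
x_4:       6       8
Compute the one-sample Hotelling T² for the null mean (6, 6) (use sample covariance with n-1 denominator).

Step 1 — sample mean vector:
  mean(U) = (4 + 1 + 9 + 6) / 4 = 20/4 = 5
  mean(V) = (4 + 4 + 8 + 8) / 4 = 24/4 = 6
  x̄ = (5, 6),  deviation x̄ - mu_0 = (5, 6) - (6, 6) = (-1, 0).

Step 2 — sample covariance matrix, S[i,j] = (1/(n-1)) · Σ_k (x_{k,i} - mean_i) · (x_{k,j} - mean_j), divisor n-1 = 3:
  S[U,U] = ((-1)·(-1) + (-4)·(-4) + (4)·(4) + (1)·(1)) / 3 = 34/3 = 11.3333
  S[U,V] = ((-1)·(-2) + (-4)·(-2) + (4)·(2) + (1)·(2)) / 3 = 20/3 = 6.6667
  S[V,V] = ((-2)·(-2) + (-2)·(-2) + (2)·(2) + (2)·(2)) / 3 = 16/3 = 5.3333
  S = [[11.3333, 6.6667],
 [6.6667, 5.3333]].

Step 3 — invert S. det(S) = 11.3333·5.3333 - (6.6667)² = 16.
  S^{-1} = (1/det) · [[d, -b], [-b, a]] = [[0.3333, -0.4167],
 [-0.4167, 0.7083]].

Step 4 — quadratic form (x̄ - mu_0)^T · S^{-1} · (x̄ - mu_0):
  S^{-1} · (x̄ - mu_0) = (-0.3333, 0.4167),
  (x̄ - mu_0)^T · [...] = (-1)·(-0.3333) + (0)·(0.4167) = 0.3333.

Step 5 — scale by n: T² = 4 · 0.3333 = 1.3333.

T² ≈ 1.3333


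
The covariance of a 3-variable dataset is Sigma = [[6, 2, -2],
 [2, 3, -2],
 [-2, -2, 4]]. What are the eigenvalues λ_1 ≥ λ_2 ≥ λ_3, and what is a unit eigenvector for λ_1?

Step 1 — characteristic polynomial p(λ) = det(λI - Sigma) = λ³ - tr·λ² + c_1·λ - det, where tr = trace, c_1 = sum of the principal 2×2 minors, det = det(Sigma):
  tr = 6 + 3 + 4 = 13,
  c_1 = (6·3 - (2)²) + (6·4 - (-2)²) + (3·4 - (-2)²) = 14 + 20 + 8 = 42,
  det = 6·(3·4 - (-2)²) - (2)·((2)·4 - (-2)·(-2)) + (-2)·((2)·(-2) - 3·(-2)) = 6·(8) - (2)·(4) + (-2)·(2) = 36.
  So p(λ) = λ³ - 13λ² + 42λ - 36.
Step 2 — look for an integer root (rational root theorem: any rational root is an integer divisor of 36). Testing λ = 3:
  p(3) = 27 - 117 + 126 - 36 = 0  ✓
  Dividing out (λ - 3): p(λ) = (λ - 3)(λ² - 10λ + 12).
Step 3 — remaining eigenvalues from the quadratic λ² - 10λ + 12 = 0:
  Δ = 10² - 4·12 = 100 - 48 = 52,  λ = (10 ± √52)/2 = (10 ± 7.2111)/2 ≈ 8.6056 or 1.3944.
  Sorted: λ_1 = 8.6056,  λ_2 = 3,  λ_3 = 1.3944  (check: sum = 13 = tr ✓).

Step 4 — unit eigenvector for λ_1 ≈ 8.6056: v spans the null space of (Sigma - λ_1 I), whose rows are
  r_1 = (-2.6056, 2, -2),  r_2 = (2, -5.6056, -2),  r_3 = (-2, -2, -4.6056).
  v is orthogonal to every row, so take v ∝ r_1 × r_2 = ((2)·(-2) - (-2)·(-5.6056), (-2)·(2) - (-2.6056)·(-2), (-2.6056)·(-5.6056) - (2)·(2)) ≈ (-15.2111, -9.2111, 10.6056).
  Rescale (multiply by -1 so the first nonzero entry is positive): u = (15.2111, 9.2111, -10.6056).
  ||u|| = √((15.2111)² + (9.2111)² + (-10.6056)²) = √(428.6998) ≈ 20.7051,  v_1 = u/||u|| ≈ (0.7347, 0.4449, -0.5122) (||v_1|| = 1).

λ_1 = 8.6056,  λ_2 = 3,  λ_3 = 1.3944;  v_1 ≈ (0.7347, 0.4449, -0.5122)


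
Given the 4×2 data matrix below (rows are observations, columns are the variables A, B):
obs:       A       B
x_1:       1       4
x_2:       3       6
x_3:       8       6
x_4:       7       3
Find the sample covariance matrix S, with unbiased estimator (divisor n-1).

Step 1 — column means:
  mean(A) = (1 + 3 + 8 + 7) / 4 = 19/4 = 4.75
  mean(B) = (4 + 6 + 6 + 3) / 4 = 19/4 = 4.75

Step 2 — sample covariance S[i,j] = (1/(n-1)) · Σ_k (x_{k,i} - mean_i) · (x_{k,j} - mean_j), with n-1 = 3.
  S[A,A] = ((-3.75)·(-3.75) + (-1.75)·(-1.75) + (3.25)·(3.25) + (2.25)·(2.25)) / 3 = 32.75/3 = 10.9167
  S[A,B] = ((-3.75)·(-0.75) + (-1.75)·(1.25) + (3.25)·(1.25) + (2.25)·(-1.75)) / 3 = 0.75/3 = 0.25
  S[B,B] = ((-0.75)·(-0.75) + (1.25)·(1.25) + (1.25)·(1.25) + (-1.75)·(-1.75)) / 3 = 6.75/3 = 2.25

S is symmetric (S[j,i] = S[i,j]). Assembling:

S = [[10.9167, 0.25],
 [0.25, 2.25]]


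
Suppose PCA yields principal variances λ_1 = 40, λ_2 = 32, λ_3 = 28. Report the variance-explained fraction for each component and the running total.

Step 1 — total variance = trace(Sigma) = Σ λ_i = 40 + 32 + 28 = 100.

Step 2 — fraction explained by component i = λ_i / Σ λ:
  PC1: 40/100 = 0.4
  PC2: 32/100 = 0.32
  PC3: 28/100 = 0.28

Step 3 — cumulative fraction after k components = (λ_1 + ... + λ_k) / Σ λ:
  k = 1: 40/100 = 0.4
  k = 2: (40 + 32)/100 = 72/100 = 0.72
  k = 3: (40 + 32 + 28)/100 = 100/100 = 1

Summary (fraction, with percent):

explained: PC1 0.4 (40%), PC2 0.32 (32%), PC3 0.28 (28%);  cumulative: 0.4, 0.72, 1
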